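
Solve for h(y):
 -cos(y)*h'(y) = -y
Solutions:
 h(y) = C1 + Integral(y/cos(y), y)


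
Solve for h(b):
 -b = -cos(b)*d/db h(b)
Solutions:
 h(b) = C1 + Integral(b/cos(b), b)


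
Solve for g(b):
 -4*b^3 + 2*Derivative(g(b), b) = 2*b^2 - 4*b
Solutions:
 g(b) = C1 + b^4/2 + b^3/3 - b^2


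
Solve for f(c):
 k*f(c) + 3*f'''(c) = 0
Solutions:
 f(c) = C1*exp(3^(2/3)*c*(-k)^(1/3)/3) + C2*exp(c*(-k)^(1/3)*(-3^(2/3) + 3*3^(1/6)*I)/6) + C3*exp(-c*(-k)^(1/3)*(3^(2/3) + 3*3^(1/6)*I)/6)


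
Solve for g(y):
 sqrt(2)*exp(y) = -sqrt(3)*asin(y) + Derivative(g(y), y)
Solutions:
 g(y) = C1 + sqrt(3)*(y*asin(y) + sqrt(1 - y^2)) + sqrt(2)*exp(y)


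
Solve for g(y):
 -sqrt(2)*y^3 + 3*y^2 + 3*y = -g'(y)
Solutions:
 g(y) = C1 + sqrt(2)*y^4/4 - y^3 - 3*y^2/2


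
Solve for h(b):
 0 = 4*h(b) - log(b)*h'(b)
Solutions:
 h(b) = C1*exp(4*li(b))


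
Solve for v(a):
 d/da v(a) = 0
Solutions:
 v(a) = C1


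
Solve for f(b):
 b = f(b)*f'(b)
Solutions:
 f(b) = -sqrt(C1 + b^2)
 f(b) = sqrt(C1 + b^2)


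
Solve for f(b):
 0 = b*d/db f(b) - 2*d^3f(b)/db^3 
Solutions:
 f(b) = C1 + Integral(C2*airyai(2^(2/3)*b/2) + C3*airybi(2^(2/3)*b/2), b)


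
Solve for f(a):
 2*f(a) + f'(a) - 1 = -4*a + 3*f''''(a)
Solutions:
 f(a) = C1*exp(a*(-4 - 4*2^(1/3)/(11 + 3*sqrt(17))^(1/3) + 2^(2/3)*(11 + 3*sqrt(17))^(1/3))/12)*sin(2^(1/3)*sqrt(3)*a*(4/(11 + 3*sqrt(17))^(1/3) + 2^(1/3)*(11 + 3*sqrt(17))^(1/3))/12) + C2*exp(a*(-4 - 4*2^(1/3)/(11 + 3*sqrt(17))^(1/3) + 2^(2/3)*(11 + 3*sqrt(17))^(1/3))/12)*cos(2^(1/3)*sqrt(3)*a*(4/(11 + 3*sqrt(17))^(1/3) + 2^(1/3)*(11 + 3*sqrt(17))^(1/3))/12) + C3*exp(a) + C4*exp(a*(-2^(2/3)*(11 + 3*sqrt(17))^(1/3) - 2 + 4*2^(1/3)/(11 + 3*sqrt(17))^(1/3))/6) - 2*a + 3/2


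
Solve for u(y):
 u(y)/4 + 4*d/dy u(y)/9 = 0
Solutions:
 u(y) = C1*exp(-9*y/16)


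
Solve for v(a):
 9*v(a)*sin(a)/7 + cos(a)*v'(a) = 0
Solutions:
 v(a) = C1*cos(a)^(9/7)


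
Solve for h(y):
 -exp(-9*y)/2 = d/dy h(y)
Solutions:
 h(y) = C1 + exp(-9*y)/18


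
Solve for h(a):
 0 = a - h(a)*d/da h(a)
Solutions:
 h(a) = -sqrt(C1 + a^2)
 h(a) = sqrt(C1 + a^2)


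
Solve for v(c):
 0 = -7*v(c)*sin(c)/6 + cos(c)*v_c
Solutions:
 v(c) = C1/cos(c)^(7/6)


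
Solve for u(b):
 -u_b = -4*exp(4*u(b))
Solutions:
 u(b) = log(-(-1/(C1 + 16*b))^(1/4))
 u(b) = log(-1/(C1 + 16*b))/4
 u(b) = log(-I*(-1/(C1 + 16*b))^(1/4))
 u(b) = log(I*(-1/(C1 + 16*b))^(1/4))


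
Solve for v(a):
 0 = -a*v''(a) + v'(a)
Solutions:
 v(a) = C1 + C2*a^2


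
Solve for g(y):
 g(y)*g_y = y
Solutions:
 g(y) = -sqrt(C1 + y^2)
 g(y) = sqrt(C1 + y^2)


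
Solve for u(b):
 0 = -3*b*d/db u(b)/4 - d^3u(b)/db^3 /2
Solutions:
 u(b) = C1 + Integral(C2*airyai(-2^(2/3)*3^(1/3)*b/2) + C3*airybi(-2^(2/3)*3^(1/3)*b/2), b)


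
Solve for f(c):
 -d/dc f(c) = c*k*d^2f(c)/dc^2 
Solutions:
 f(c) = C1 + c^(((re(k) - 1)*re(k) + im(k)^2)/(re(k)^2 + im(k)^2))*(C2*sin(log(c)*Abs(im(k))/(re(k)^2 + im(k)^2)) + C3*cos(log(c)*im(k)/(re(k)^2 + im(k)^2)))


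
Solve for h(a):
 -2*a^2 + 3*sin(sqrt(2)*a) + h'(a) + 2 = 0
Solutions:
 h(a) = C1 + 2*a^3/3 - 2*a + 3*sqrt(2)*cos(sqrt(2)*a)/2


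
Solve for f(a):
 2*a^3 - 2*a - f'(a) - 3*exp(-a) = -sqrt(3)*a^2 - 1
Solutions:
 f(a) = C1 + a^4/2 + sqrt(3)*a^3/3 - a^2 + a + 3*exp(-a)


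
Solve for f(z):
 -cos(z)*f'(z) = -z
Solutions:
 f(z) = C1 + Integral(z/cos(z), z)


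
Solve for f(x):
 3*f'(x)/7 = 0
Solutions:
 f(x) = C1


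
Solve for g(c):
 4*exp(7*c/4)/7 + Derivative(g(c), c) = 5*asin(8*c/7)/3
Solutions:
 g(c) = C1 + 5*c*asin(8*c/7)/3 + 5*sqrt(49 - 64*c^2)/24 - 16*exp(7*c/4)/49


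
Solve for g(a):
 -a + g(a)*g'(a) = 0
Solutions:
 g(a) = -sqrt(C1 + a^2)
 g(a) = sqrt(C1 + a^2)


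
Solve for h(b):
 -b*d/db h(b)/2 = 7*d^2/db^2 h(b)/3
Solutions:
 h(b) = C1 + C2*erf(sqrt(21)*b/14)


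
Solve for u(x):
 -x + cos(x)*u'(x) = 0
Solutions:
 u(x) = C1 + Integral(x/cos(x), x)


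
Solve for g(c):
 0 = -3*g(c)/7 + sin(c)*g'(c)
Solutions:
 g(c) = C1*(cos(c) - 1)^(3/14)/(cos(c) + 1)^(3/14)


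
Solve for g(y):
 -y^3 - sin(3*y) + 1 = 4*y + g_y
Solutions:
 g(y) = C1 - y^4/4 - 2*y^2 + y + cos(3*y)/3


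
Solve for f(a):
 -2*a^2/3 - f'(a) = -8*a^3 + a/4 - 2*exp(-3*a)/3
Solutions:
 f(a) = C1 + 2*a^4 - 2*a^3/9 - a^2/8 - 2*exp(-3*a)/9


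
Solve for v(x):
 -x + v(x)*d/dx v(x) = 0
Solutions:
 v(x) = -sqrt(C1 + x^2)
 v(x) = sqrt(C1 + x^2)


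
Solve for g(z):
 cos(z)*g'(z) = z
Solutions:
 g(z) = C1 + Integral(z/cos(z), z)


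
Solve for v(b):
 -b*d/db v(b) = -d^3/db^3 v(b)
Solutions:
 v(b) = C1 + Integral(C2*airyai(b) + C3*airybi(b), b)


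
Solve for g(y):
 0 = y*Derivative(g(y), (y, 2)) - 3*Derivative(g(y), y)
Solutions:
 g(y) = C1 + C2*y^4


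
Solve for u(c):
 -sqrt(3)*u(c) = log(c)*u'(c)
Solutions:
 u(c) = C1*exp(-sqrt(3)*li(c))


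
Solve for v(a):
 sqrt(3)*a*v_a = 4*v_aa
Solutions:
 v(a) = C1 + C2*erfi(sqrt(2)*3^(1/4)*a/4)


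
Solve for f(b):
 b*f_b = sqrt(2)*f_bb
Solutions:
 f(b) = C1 + C2*erfi(2^(1/4)*b/2)


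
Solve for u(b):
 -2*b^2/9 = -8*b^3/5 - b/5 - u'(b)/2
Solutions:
 u(b) = C1 - 4*b^4/5 + 4*b^3/27 - b^2/5


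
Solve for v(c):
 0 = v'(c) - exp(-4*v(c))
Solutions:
 v(c) = log(-I*(C1 + 4*c)^(1/4))
 v(c) = log(I*(C1 + 4*c)^(1/4))
 v(c) = log(-(C1 + 4*c)^(1/4))
 v(c) = log(C1 + 4*c)/4


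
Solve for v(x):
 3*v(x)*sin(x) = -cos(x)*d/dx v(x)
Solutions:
 v(x) = C1*cos(x)^3


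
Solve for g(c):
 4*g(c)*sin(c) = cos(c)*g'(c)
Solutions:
 g(c) = C1/cos(c)^4


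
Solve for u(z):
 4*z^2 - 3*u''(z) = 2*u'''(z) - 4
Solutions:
 u(z) = C1 + C2*z + C3*exp(-3*z/2) + z^4/9 - 8*z^3/27 + 34*z^2/27


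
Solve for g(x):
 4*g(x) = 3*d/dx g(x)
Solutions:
 g(x) = C1*exp(4*x/3)


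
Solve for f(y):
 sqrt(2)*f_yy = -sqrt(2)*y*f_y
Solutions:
 f(y) = C1 + C2*erf(sqrt(2)*y/2)


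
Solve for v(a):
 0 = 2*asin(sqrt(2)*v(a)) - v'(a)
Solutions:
 Integral(1/asin(sqrt(2)*_y), (_y, v(a))) = C1 + 2*a


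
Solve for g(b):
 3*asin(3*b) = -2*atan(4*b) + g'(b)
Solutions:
 g(b) = C1 + 3*b*asin(3*b) + 2*b*atan(4*b) + sqrt(1 - 9*b^2) - log(16*b^2 + 1)/4


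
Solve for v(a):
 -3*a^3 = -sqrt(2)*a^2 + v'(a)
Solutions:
 v(a) = C1 - 3*a^4/4 + sqrt(2)*a^3/3


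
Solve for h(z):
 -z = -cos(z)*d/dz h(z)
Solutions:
 h(z) = C1 + Integral(z/cos(z), z)


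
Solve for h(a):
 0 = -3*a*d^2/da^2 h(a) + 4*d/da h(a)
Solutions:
 h(a) = C1 + C2*a^(7/3)


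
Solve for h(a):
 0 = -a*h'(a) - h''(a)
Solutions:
 h(a) = C1 + C2*erf(sqrt(2)*a/2)


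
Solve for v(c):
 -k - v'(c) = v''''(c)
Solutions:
 v(c) = C1 + C4*exp(-c) - c*k + (C2*sin(sqrt(3)*c/2) + C3*cos(sqrt(3)*c/2))*exp(c/2)


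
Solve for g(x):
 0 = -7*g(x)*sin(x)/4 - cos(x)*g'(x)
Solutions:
 g(x) = C1*cos(x)^(7/4)


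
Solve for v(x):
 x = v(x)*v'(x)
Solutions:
 v(x) = -sqrt(C1 + x^2)
 v(x) = sqrt(C1 + x^2)


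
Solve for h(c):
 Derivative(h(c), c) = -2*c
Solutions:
 h(c) = C1 - c^2


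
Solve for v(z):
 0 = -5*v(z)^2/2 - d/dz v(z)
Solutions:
 v(z) = 2/(C1 + 5*z)


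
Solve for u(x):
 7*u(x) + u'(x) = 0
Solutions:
 u(x) = C1*exp(-7*x)


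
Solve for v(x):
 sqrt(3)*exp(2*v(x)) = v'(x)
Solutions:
 v(x) = log(-sqrt(-1/(C1 + sqrt(3)*x))) - log(2)/2
 v(x) = log(-1/(C1 + sqrt(3)*x))/2 - log(2)/2


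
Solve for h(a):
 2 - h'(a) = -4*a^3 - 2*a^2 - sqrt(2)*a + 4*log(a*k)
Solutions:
 h(a) = C1 + a^4 + 2*a^3/3 + sqrt(2)*a^2/2 - 4*a*log(a*k) + 6*a


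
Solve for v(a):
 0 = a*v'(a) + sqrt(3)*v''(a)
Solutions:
 v(a) = C1 + C2*erf(sqrt(2)*3^(3/4)*a/6)


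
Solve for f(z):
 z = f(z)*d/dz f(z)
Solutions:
 f(z) = -sqrt(C1 + z^2)
 f(z) = sqrt(C1 + z^2)


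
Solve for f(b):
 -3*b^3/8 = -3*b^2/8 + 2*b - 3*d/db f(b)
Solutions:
 f(b) = C1 + b^4/32 - b^3/24 + b^2/3


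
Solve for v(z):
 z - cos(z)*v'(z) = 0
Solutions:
 v(z) = C1 + Integral(z/cos(z), z)


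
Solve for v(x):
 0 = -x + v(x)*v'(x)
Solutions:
 v(x) = -sqrt(C1 + x^2)
 v(x) = sqrt(C1 + x^2)


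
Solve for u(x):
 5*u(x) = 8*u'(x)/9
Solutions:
 u(x) = C1*exp(45*x/8)


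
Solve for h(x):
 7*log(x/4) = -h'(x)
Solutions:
 h(x) = C1 - 7*x*log(x) + 7*x + x*log(16384)


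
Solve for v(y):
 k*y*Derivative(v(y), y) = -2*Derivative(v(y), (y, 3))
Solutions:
 v(y) = C1 + Integral(C2*airyai(2^(2/3)*y*(-k)^(1/3)/2) + C3*airybi(2^(2/3)*y*(-k)^(1/3)/2), y)


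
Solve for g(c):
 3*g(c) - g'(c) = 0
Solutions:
 g(c) = C1*exp(3*c)


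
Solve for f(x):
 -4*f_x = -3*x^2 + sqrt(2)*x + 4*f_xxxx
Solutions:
 f(x) = C1 + C4*exp(-x) + x^3/4 - sqrt(2)*x^2/8 + (C2*sin(sqrt(3)*x/2) + C3*cos(sqrt(3)*x/2))*exp(x/2)


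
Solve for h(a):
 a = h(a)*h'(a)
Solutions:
 h(a) = -sqrt(C1 + a^2)
 h(a) = sqrt(C1 + a^2)


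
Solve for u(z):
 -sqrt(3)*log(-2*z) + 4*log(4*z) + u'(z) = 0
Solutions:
 u(z) = C1 - z*(4 - sqrt(3))*log(z) + z*(-8*log(2) - sqrt(3) + sqrt(3)*log(2) + 4 + sqrt(3)*I*pi)


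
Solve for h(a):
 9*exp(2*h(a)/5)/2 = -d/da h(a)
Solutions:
 h(a) = 5*log(-sqrt(-1/(C1 - 9*a))) + 5*log(5)/2
 h(a) = 5*log(-1/(C1 - 9*a))/2 + 5*log(5)/2


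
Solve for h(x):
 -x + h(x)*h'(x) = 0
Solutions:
 h(x) = -sqrt(C1 + x^2)
 h(x) = sqrt(C1 + x^2)


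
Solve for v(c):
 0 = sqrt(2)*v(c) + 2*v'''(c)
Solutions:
 v(c) = C3*exp(-2^(5/6)*c/2) + (C1*sin(2^(5/6)*sqrt(3)*c/4) + C2*cos(2^(5/6)*sqrt(3)*c/4))*exp(2^(5/6)*c/4)


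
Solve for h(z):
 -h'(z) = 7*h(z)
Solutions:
 h(z) = C1*exp(-7*z)


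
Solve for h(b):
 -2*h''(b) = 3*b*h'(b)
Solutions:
 h(b) = C1 + C2*erf(sqrt(3)*b/2)


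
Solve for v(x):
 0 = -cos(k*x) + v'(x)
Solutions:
 v(x) = C1 + sin(k*x)/k


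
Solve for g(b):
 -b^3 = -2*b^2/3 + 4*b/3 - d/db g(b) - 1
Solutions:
 g(b) = C1 + b^4/4 - 2*b^3/9 + 2*b^2/3 - b


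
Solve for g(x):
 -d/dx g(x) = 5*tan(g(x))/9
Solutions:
 g(x) = pi - asin(C1*exp(-5*x/9))
 g(x) = asin(C1*exp(-5*x/9))


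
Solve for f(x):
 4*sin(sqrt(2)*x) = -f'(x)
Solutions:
 f(x) = C1 + 2*sqrt(2)*cos(sqrt(2)*x)


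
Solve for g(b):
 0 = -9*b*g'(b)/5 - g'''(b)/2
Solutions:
 g(b) = C1 + Integral(C2*airyai(-18^(1/3)*5^(2/3)*b/5) + C3*airybi(-18^(1/3)*5^(2/3)*b/5), b)


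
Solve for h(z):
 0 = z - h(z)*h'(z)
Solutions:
 h(z) = -sqrt(C1 + z^2)
 h(z) = sqrt(C1 + z^2)


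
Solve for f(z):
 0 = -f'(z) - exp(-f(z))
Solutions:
 f(z) = log(C1 - z)


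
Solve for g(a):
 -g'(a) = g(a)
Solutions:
 g(a) = C1*exp(-a)


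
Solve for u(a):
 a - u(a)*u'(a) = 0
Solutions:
 u(a) = -sqrt(C1 + a^2)
 u(a) = sqrt(C1 + a^2)


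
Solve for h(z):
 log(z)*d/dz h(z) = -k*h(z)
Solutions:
 h(z) = C1*exp(-k*li(z))


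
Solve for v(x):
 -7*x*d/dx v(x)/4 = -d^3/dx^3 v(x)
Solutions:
 v(x) = C1 + Integral(C2*airyai(14^(1/3)*x/2) + C3*airybi(14^(1/3)*x/2), x)


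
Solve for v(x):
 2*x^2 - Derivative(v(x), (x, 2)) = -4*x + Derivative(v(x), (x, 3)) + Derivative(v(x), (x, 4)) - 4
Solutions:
 v(x) = C1 + C2*x + x^4/6 + (C3*sin(sqrt(3)*x/2) + C4*cos(sqrt(3)*x/2))*exp(-x/2)


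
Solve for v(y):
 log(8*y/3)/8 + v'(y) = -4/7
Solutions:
 v(y) = C1 - y*log(y)/8 - 25*y/56 - 3*y*log(2)/8 + y*log(3)/8


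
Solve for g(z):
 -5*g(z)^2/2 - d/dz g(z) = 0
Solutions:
 g(z) = 2/(C1 + 5*z)


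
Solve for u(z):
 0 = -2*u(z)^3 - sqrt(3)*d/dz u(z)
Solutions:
 u(z) = -sqrt(6)*sqrt(-1/(C1 - 2*sqrt(3)*z))/2
 u(z) = sqrt(6)*sqrt(-1/(C1 - 2*sqrt(3)*z))/2


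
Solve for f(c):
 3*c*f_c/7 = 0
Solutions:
 f(c) = C1


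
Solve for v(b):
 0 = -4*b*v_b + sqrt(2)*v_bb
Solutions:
 v(b) = C1 + C2*erfi(2^(1/4)*b)


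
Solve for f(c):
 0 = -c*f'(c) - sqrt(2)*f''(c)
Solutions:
 f(c) = C1 + C2*erf(2^(1/4)*c/2)


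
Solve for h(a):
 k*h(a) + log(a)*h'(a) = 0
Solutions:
 h(a) = C1*exp(-k*li(a))


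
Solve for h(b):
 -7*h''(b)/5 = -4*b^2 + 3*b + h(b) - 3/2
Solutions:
 h(b) = C1*sin(sqrt(35)*b/7) + C2*cos(sqrt(35)*b/7) + 4*b^2 - 3*b - 97/10


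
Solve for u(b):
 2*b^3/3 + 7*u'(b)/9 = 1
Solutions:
 u(b) = C1 - 3*b^4/14 + 9*b/7


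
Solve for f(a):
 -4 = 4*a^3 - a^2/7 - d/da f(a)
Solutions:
 f(a) = C1 + a^4 - a^3/21 + 4*a


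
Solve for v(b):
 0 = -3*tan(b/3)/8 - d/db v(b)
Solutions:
 v(b) = C1 + 9*log(cos(b/3))/8


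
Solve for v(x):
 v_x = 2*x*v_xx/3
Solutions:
 v(x) = C1 + C2*x^(5/2)


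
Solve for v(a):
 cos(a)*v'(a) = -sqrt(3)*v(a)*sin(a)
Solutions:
 v(a) = C1*cos(a)^(sqrt(3))


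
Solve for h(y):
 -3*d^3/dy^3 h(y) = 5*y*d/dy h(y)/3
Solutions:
 h(y) = C1 + Integral(C2*airyai(-15^(1/3)*y/3) + C3*airybi(-15^(1/3)*y/3), y)


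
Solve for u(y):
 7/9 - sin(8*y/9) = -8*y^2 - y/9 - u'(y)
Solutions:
 u(y) = C1 - 8*y^3/3 - y^2/18 - 7*y/9 - 9*cos(8*y/9)/8


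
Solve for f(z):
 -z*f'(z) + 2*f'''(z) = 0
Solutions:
 f(z) = C1 + Integral(C2*airyai(2^(2/3)*z/2) + C3*airybi(2^(2/3)*z/2), z)


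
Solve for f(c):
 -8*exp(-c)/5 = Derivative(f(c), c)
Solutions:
 f(c) = C1 + 8*exp(-c)/5


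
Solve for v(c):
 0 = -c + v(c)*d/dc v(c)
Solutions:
 v(c) = -sqrt(C1 + c^2)
 v(c) = sqrt(C1 + c^2)


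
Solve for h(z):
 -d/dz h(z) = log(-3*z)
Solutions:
 h(z) = C1 - z*log(-z) + z*(1 - log(3))


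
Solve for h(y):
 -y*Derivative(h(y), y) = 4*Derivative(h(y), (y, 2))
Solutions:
 h(y) = C1 + C2*erf(sqrt(2)*y/4)


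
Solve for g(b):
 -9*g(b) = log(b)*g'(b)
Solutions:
 g(b) = C1*exp(-9*li(b))


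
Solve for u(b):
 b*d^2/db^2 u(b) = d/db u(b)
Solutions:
 u(b) = C1 + C2*b^2


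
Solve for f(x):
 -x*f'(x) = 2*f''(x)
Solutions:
 f(x) = C1 + C2*erf(x/2)


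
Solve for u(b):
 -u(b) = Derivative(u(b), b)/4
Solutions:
 u(b) = C1*exp(-4*b)


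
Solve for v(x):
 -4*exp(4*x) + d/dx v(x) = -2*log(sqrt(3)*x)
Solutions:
 v(x) = C1 - 2*x*log(x) + x*(2 - log(3)) + exp(4*x)


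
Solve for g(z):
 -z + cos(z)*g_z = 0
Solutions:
 g(z) = C1 + Integral(z/cos(z), z)


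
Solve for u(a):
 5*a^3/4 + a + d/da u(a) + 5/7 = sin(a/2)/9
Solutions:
 u(a) = C1 - 5*a^4/16 - a^2/2 - 5*a/7 - 2*cos(a/2)/9


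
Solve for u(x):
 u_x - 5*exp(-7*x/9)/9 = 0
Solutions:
 u(x) = C1 - 5*exp(-7*x/9)/7


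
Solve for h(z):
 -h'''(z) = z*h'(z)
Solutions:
 h(z) = C1 + Integral(C2*airyai(-z) + C3*airybi(-z), z)


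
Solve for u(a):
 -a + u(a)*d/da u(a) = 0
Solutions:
 u(a) = -sqrt(C1 + a^2)
 u(a) = sqrt(C1 + a^2)


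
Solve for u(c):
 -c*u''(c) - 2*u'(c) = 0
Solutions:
 u(c) = C1 + C2/c


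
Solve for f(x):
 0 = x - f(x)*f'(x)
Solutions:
 f(x) = -sqrt(C1 + x^2)
 f(x) = sqrt(C1 + x^2)


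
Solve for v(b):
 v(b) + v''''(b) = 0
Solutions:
 v(b) = (C1*sin(sqrt(2)*b/2) + C2*cos(sqrt(2)*b/2))*exp(-sqrt(2)*b/2) + (C3*sin(sqrt(2)*b/2) + C4*cos(sqrt(2)*b/2))*exp(sqrt(2)*b/2)


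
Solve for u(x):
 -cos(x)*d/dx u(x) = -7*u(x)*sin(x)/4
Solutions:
 u(x) = C1/cos(x)^(7/4)


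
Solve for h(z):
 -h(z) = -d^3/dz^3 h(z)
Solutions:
 h(z) = C3*exp(z) + (C1*sin(sqrt(3)*z/2) + C2*cos(sqrt(3)*z/2))*exp(-z/2)


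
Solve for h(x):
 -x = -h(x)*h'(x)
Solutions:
 h(x) = -sqrt(C1 + x^2)
 h(x) = sqrt(C1 + x^2)


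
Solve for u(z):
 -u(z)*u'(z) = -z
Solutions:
 u(z) = -sqrt(C1 + z^2)
 u(z) = sqrt(C1 + z^2)


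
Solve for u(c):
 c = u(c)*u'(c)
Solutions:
 u(c) = -sqrt(C1 + c^2)
 u(c) = sqrt(C1 + c^2)


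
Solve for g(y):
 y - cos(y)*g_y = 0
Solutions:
 g(y) = C1 + Integral(y/cos(y), y)


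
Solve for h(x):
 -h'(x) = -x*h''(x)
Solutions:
 h(x) = C1 + C2*x^2


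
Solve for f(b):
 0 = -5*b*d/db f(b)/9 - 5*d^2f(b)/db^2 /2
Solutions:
 f(b) = C1 + C2*erf(b/3)


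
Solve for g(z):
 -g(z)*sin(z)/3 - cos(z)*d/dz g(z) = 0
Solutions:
 g(z) = C1*cos(z)^(1/3)


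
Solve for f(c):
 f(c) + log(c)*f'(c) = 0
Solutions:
 f(c) = C1*exp(-li(c))


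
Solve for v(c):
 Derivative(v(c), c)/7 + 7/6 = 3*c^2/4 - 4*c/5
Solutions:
 v(c) = C1 + 7*c^3/4 - 14*c^2/5 - 49*c/6


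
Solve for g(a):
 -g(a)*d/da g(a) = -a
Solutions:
 g(a) = -sqrt(C1 + a^2)
 g(a) = sqrt(C1 + a^2)


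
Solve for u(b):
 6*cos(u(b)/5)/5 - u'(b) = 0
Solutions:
 -6*b/5 - 5*log(sin(u(b)/5) - 1)/2 + 5*log(sin(u(b)/5) + 1)/2 = C1


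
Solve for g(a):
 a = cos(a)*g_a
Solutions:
 g(a) = C1 + Integral(a/cos(a), a)


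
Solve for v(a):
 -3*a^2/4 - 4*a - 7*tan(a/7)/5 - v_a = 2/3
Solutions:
 v(a) = C1 - a^3/4 - 2*a^2 - 2*a/3 + 49*log(cos(a/7))/5


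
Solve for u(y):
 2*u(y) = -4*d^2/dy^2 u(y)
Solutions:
 u(y) = C1*sin(sqrt(2)*y/2) + C2*cos(sqrt(2)*y/2)


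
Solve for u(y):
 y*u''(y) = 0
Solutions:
 u(y) = C1 + C2*y


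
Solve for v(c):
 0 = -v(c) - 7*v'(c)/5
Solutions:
 v(c) = C1*exp(-5*c/7)


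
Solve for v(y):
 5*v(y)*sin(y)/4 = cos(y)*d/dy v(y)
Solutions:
 v(y) = C1/cos(y)^(5/4)


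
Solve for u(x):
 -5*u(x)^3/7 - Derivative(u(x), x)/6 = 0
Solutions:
 u(x) = -sqrt(14)*sqrt(-1/(C1 - 30*x))/2
 u(x) = sqrt(14)*sqrt(-1/(C1 - 30*x))/2


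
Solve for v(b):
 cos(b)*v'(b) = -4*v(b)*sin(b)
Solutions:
 v(b) = C1*cos(b)^4


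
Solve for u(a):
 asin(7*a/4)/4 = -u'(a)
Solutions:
 u(a) = C1 - a*asin(7*a/4)/4 - sqrt(16 - 49*a^2)/28


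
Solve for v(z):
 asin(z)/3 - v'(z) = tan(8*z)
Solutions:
 v(z) = C1 + z*asin(z)/3 + sqrt(1 - z^2)/3 + log(cos(8*z))/8


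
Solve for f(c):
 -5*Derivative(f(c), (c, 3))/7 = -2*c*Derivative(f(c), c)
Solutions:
 f(c) = C1 + Integral(C2*airyai(14^(1/3)*5^(2/3)*c/5) + C3*airybi(14^(1/3)*5^(2/3)*c/5), c)


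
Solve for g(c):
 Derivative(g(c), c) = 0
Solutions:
 g(c) = C1


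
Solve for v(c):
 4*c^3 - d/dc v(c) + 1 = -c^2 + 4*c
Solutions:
 v(c) = C1 + c^4 + c^3/3 - 2*c^2 + c


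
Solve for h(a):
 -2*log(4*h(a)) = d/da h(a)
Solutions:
 Integral(1/(log(_y) + 2*log(2)), (_y, h(a)))/2 = C1 - a


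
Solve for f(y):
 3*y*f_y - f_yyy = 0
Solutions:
 f(y) = C1 + Integral(C2*airyai(3^(1/3)*y) + C3*airybi(3^(1/3)*y), y)


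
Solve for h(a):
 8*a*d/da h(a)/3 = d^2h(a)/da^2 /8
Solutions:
 h(a) = C1 + C2*erfi(4*sqrt(6)*a/3)


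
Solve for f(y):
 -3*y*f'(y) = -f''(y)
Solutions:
 f(y) = C1 + C2*erfi(sqrt(6)*y/2)


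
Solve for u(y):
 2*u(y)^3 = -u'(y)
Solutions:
 u(y) = -sqrt(2)*sqrt(-1/(C1 - 2*y))/2
 u(y) = sqrt(2)*sqrt(-1/(C1 - 2*y))/2


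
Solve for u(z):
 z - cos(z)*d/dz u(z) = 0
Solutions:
 u(z) = C1 + Integral(z/cos(z), z)


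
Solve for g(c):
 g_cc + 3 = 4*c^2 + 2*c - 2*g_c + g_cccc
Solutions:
 g(c) = C1 + C2*exp(-c*((sqrt(78)/9 + 1)^(-1/3) + 3*(sqrt(78)/9 + 1)^(1/3))/6)*sin(sqrt(3)*c*(-3*(sqrt(78)/9 + 1)^(1/3) + (sqrt(78)/9 + 1)^(-1/3))/6) + C3*exp(-c*((sqrt(78)/9 + 1)^(-1/3) + 3*(sqrt(78)/9 + 1)^(1/3))/6)*cos(sqrt(3)*c*(-3*(sqrt(78)/9 + 1)^(1/3) + (sqrt(78)/9 + 1)^(-1/3))/6) + C4*exp(c*(1/(3*(sqrt(78)/9 + 1)^(1/3)) + (sqrt(78)/9 + 1)^(1/3))) + 2*c^3/3 - c^2/2 - c


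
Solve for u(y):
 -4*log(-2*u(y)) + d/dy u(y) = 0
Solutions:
 -Integral(1/(log(-_y) + log(2)), (_y, u(y)))/4 = C1 - y


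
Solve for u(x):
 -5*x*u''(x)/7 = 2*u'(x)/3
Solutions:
 u(x) = C1 + C2*x^(1/15)


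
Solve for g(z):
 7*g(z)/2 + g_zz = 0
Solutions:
 g(z) = C1*sin(sqrt(14)*z/2) + C2*cos(sqrt(14)*z/2)


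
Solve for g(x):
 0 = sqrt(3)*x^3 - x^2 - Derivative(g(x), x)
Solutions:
 g(x) = C1 + sqrt(3)*x^4/4 - x^3/3


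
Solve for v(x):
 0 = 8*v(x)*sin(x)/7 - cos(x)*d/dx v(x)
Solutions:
 v(x) = C1/cos(x)^(8/7)


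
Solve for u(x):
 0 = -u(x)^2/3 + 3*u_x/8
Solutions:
 u(x) = -9/(C1 + 8*x)


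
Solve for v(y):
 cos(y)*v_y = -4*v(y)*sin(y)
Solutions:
 v(y) = C1*cos(y)^4


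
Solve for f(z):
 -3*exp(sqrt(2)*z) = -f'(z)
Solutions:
 f(z) = C1 + 3*sqrt(2)*exp(sqrt(2)*z)/2


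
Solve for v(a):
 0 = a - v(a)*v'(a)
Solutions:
 v(a) = -sqrt(C1 + a^2)
 v(a) = sqrt(C1 + a^2)


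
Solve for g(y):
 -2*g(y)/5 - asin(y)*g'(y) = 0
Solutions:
 g(y) = C1*exp(-2*Integral(1/asin(y), y)/5)


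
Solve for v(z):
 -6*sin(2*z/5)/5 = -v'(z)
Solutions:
 v(z) = C1 - 3*cos(2*z/5)


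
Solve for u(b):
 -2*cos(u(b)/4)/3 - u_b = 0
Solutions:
 2*b/3 - 2*log(sin(u(b)/4) - 1) + 2*log(sin(u(b)/4) + 1) = C1


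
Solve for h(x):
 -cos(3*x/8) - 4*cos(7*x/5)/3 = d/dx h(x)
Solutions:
 h(x) = C1 - 8*sin(3*x/8)/3 - 20*sin(7*x/5)/21


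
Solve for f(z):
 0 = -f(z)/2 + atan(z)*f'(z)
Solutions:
 f(z) = C1*exp(Integral(1/atan(z), z)/2)


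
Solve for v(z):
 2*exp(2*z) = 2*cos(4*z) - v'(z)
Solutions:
 v(z) = C1 - exp(2*z) + sin(4*z)/2


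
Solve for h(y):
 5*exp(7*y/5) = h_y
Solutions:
 h(y) = C1 + 25*exp(7*y/5)/7


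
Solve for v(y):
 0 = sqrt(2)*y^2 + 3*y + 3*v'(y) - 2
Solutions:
 v(y) = C1 - sqrt(2)*y^3/9 - y^2/2 + 2*y/3


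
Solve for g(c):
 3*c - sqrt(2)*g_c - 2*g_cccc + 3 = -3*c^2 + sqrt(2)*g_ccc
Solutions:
 g(c) = C1 + C2*exp(c*(-2*sqrt(2) + (3*sqrt(174)/4 + 7*sqrt(2))^(-1/3) + 2*(3*sqrt(174)/4 + 7*sqrt(2))^(1/3))/12)*sin(sqrt(3)*c*(-2*(3*sqrt(174)/4 + 7*sqrt(2))^(1/3) + (3*sqrt(174)/4 + 7*sqrt(2))^(-1/3))/12) + C3*exp(c*(-2*sqrt(2) + (3*sqrt(174)/4 + 7*sqrt(2))^(-1/3) + 2*(3*sqrt(174)/4 + 7*sqrt(2))^(1/3))/12)*cos(sqrt(3)*c*(-2*(3*sqrt(174)/4 + 7*sqrt(2))^(1/3) + (3*sqrt(174)/4 + 7*sqrt(2))^(-1/3))/12) + C4*exp(-c*((3*sqrt(174)/4 + 7*sqrt(2))^(-1/3) + sqrt(2) + 2*(3*sqrt(174)/4 + 7*sqrt(2))^(1/3))/6) + sqrt(2)*c^3/2 + 3*sqrt(2)*c^2/4 - 3*sqrt(2)*c/2


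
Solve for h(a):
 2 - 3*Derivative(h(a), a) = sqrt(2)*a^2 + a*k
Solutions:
 h(a) = C1 - sqrt(2)*a^3/9 - a^2*k/6 + 2*a/3


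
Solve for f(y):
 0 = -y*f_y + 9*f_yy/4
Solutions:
 f(y) = C1 + C2*erfi(sqrt(2)*y/3)


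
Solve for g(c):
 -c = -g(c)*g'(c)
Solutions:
 g(c) = -sqrt(C1 + c^2)
 g(c) = sqrt(C1 + c^2)


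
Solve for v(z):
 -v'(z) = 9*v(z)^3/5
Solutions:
 v(z) = -sqrt(10)*sqrt(-1/(C1 - 9*z))/2
 v(z) = sqrt(10)*sqrt(-1/(C1 - 9*z))/2


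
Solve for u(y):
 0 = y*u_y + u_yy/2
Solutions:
 u(y) = C1 + C2*erf(y)


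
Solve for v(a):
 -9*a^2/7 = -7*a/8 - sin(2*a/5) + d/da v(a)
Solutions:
 v(a) = C1 - 3*a^3/7 + 7*a^2/16 - 5*cos(2*a/5)/2


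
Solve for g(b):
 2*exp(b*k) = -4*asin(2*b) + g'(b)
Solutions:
 g(b) = C1 + 4*b*asin(2*b) + 2*sqrt(1 - 4*b^2) + 2*Piecewise((exp(b*k)/k, Ne(k, 0)), (b, True))


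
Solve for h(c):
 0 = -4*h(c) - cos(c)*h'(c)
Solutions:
 h(c) = C1*(sin(c)^2 - 2*sin(c) + 1)/(sin(c)^2 + 2*sin(c) + 1)


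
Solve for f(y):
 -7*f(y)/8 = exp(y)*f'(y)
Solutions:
 f(y) = C1*exp(7*exp(-y)/8)


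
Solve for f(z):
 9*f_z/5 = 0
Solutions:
 f(z) = C1


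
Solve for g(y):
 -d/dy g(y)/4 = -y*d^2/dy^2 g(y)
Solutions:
 g(y) = C1 + C2*y^(5/4)


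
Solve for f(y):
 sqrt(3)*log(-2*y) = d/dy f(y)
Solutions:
 f(y) = C1 + sqrt(3)*y*log(-y) + sqrt(3)*y*(-1 + log(2))


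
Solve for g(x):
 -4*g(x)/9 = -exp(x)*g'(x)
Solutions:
 g(x) = C1*exp(-4*exp(-x)/9)


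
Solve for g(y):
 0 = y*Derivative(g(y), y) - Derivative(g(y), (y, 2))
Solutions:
 g(y) = C1 + C2*erfi(sqrt(2)*y/2)


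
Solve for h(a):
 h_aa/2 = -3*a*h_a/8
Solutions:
 h(a) = C1 + C2*erf(sqrt(6)*a/4)


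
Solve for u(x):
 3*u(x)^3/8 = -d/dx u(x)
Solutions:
 u(x) = -2*sqrt(-1/(C1 - 3*x))
 u(x) = 2*sqrt(-1/(C1 - 3*x))


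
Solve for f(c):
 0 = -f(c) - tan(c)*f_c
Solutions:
 f(c) = C1/sin(c)


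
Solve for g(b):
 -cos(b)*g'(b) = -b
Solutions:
 g(b) = C1 + Integral(b/cos(b), b)


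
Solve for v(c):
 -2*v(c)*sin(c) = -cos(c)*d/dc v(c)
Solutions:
 v(c) = C1/cos(c)^2


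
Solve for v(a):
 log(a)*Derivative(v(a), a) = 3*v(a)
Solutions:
 v(a) = C1*exp(3*li(a))


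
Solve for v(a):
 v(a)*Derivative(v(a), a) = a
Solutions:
 v(a) = -sqrt(C1 + a^2)
 v(a) = sqrt(C1 + a^2)


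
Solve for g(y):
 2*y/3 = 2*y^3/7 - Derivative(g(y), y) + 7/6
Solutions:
 g(y) = C1 + y^4/14 - y^2/3 + 7*y/6


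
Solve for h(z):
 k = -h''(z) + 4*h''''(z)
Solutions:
 h(z) = C1 + C2*z + C3*exp(-z/2) + C4*exp(z/2) - k*z^2/2


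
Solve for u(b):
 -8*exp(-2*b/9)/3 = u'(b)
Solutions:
 u(b) = C1 + 12*exp(-2*b/9)


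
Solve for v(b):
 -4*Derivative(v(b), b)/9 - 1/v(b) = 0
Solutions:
 v(b) = -sqrt(C1 - 18*b)/2
 v(b) = sqrt(C1 - 18*b)/2


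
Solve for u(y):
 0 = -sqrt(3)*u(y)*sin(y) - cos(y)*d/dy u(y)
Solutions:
 u(y) = C1*cos(y)^(sqrt(3))


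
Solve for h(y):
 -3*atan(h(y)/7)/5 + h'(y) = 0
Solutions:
 Integral(1/atan(_y/7), (_y, h(y))) = C1 + 3*y/5


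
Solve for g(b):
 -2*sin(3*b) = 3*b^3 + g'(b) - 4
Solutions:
 g(b) = C1 - 3*b^4/4 + 4*b + 2*cos(3*b)/3


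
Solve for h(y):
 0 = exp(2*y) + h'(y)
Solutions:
 h(y) = C1 - exp(2*y)/2


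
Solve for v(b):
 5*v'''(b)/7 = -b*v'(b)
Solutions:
 v(b) = C1 + Integral(C2*airyai(-5^(2/3)*7^(1/3)*b/5) + C3*airybi(-5^(2/3)*7^(1/3)*b/5), b)


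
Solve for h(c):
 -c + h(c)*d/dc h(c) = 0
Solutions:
 h(c) = -sqrt(C1 + c^2)
 h(c) = sqrt(C1 + c^2)


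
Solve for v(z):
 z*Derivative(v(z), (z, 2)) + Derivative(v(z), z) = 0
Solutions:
 v(z) = C1 + C2*log(z)


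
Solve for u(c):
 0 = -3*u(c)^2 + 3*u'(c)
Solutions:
 u(c) = -1/(C1 + c)


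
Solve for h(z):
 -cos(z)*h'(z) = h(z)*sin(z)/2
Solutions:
 h(z) = C1*sqrt(cos(z))


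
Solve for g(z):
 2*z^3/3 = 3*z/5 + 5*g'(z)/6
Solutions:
 g(z) = C1 + z^4/5 - 9*z^2/25


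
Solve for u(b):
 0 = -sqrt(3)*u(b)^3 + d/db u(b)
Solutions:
 u(b) = -sqrt(2)*sqrt(-1/(C1 + sqrt(3)*b))/2
 u(b) = sqrt(2)*sqrt(-1/(C1 + sqrt(3)*b))/2


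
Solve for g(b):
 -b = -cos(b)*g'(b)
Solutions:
 g(b) = C1 + Integral(b/cos(b), b)


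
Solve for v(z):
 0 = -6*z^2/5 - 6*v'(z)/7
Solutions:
 v(z) = C1 - 7*z^3/15


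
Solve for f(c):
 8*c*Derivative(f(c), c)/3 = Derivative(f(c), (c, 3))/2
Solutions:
 f(c) = C1 + Integral(C2*airyai(2*2^(1/3)*3^(2/3)*c/3) + C3*airybi(2*2^(1/3)*3^(2/3)*c/3), c)


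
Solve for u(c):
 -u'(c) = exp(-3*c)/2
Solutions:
 u(c) = C1 + exp(-3*c)/6


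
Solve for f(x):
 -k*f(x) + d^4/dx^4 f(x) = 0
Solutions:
 f(x) = C1*exp(-k^(1/4)*x) + C2*exp(k^(1/4)*x) + C3*exp(-I*k^(1/4)*x) + C4*exp(I*k^(1/4)*x)


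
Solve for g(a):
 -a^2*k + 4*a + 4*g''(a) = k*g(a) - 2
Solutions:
 g(a) = C1*exp(-a*sqrt(k)/2) + C2*exp(a*sqrt(k)/2) - a^2 + 4*a/k - 6/k


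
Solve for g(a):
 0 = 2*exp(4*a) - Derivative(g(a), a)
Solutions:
 g(a) = C1 + exp(4*a)/2


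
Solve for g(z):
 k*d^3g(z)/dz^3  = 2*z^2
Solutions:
 g(z) = C1 + C2*z + C3*z^2 + z^5/(30*k)


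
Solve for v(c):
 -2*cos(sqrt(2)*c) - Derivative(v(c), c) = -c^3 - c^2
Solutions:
 v(c) = C1 + c^4/4 + c^3/3 - sqrt(2)*sin(sqrt(2)*c)


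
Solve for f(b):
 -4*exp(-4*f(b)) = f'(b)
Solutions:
 f(b) = log(-I*(C1 - 16*b)^(1/4))
 f(b) = log(I*(C1 - 16*b)^(1/4))
 f(b) = log(-(C1 - 16*b)^(1/4))
 f(b) = log(C1 - 16*b)/4


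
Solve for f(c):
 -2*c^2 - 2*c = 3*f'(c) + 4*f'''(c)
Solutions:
 f(c) = C1 + C2*sin(sqrt(3)*c/2) + C3*cos(sqrt(3)*c/2) - 2*c^3/9 - c^2/3 + 16*c/9


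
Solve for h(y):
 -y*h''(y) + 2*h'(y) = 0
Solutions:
 h(y) = C1 + C2*y^3


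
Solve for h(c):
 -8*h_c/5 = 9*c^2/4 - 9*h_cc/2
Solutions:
 h(c) = C1 + C2*exp(16*c/45) - 15*c^3/32 - 2025*c^2/512 - 91125*c/4096


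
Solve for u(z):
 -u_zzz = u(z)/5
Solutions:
 u(z) = C3*exp(-5^(2/3)*z/5) + (C1*sin(sqrt(3)*5^(2/3)*z/10) + C2*cos(sqrt(3)*5^(2/3)*z/10))*exp(5^(2/3)*z/10)


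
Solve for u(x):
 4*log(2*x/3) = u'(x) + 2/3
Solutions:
 u(x) = C1 + 4*x*log(x) - 14*x/3 + x*log(16/81)


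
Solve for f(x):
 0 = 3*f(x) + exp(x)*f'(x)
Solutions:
 f(x) = C1*exp(3*exp(-x))


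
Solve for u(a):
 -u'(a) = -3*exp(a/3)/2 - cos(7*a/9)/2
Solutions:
 u(a) = C1 + 9*exp(a/3)/2 + 9*sin(7*a/9)/14


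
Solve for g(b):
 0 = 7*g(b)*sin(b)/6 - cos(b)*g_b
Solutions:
 g(b) = C1/cos(b)^(7/6)


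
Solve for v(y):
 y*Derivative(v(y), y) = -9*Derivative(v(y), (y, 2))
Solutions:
 v(y) = C1 + C2*erf(sqrt(2)*y/6)


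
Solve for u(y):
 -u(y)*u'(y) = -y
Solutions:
 u(y) = -sqrt(C1 + y^2)
 u(y) = sqrt(C1 + y^2)


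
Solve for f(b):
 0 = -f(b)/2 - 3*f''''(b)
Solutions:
 f(b) = (C1*sin(2^(1/4)*3^(3/4)*b/6) + C2*cos(2^(1/4)*3^(3/4)*b/6))*exp(-2^(1/4)*3^(3/4)*b/6) + (C3*sin(2^(1/4)*3^(3/4)*b/6) + C4*cos(2^(1/4)*3^(3/4)*b/6))*exp(2^(1/4)*3^(3/4)*b/6)


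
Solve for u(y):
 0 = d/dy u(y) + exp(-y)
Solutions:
 u(y) = C1 + exp(-y)


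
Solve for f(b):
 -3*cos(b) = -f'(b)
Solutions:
 f(b) = C1 + 3*sin(b)


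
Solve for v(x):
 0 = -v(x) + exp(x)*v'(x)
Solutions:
 v(x) = C1*exp(-exp(-x))


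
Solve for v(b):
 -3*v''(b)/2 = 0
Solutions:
 v(b) = C1 + C2*b


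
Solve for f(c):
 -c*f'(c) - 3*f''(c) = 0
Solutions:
 f(c) = C1 + C2*erf(sqrt(6)*c/6)


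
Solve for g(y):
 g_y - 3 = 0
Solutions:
 g(y) = C1 + 3*y


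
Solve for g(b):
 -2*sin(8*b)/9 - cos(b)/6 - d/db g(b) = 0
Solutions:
 g(b) = C1 - sin(b)/6 + cos(8*b)/36


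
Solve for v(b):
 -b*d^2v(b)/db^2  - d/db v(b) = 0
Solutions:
 v(b) = C1 + C2*log(b)


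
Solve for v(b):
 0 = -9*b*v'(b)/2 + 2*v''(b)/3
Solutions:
 v(b) = C1 + C2*erfi(3*sqrt(6)*b/4)


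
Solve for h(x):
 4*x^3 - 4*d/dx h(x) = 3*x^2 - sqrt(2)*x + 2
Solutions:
 h(x) = C1 + x^4/4 - x^3/4 + sqrt(2)*x^2/8 - x/2


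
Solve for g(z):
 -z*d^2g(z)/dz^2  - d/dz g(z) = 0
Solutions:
 g(z) = C1 + C2*log(z)


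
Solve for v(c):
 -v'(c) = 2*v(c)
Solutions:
 v(c) = C1*exp(-2*c)


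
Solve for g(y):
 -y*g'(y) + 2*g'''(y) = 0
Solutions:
 g(y) = C1 + Integral(C2*airyai(2^(2/3)*y/2) + C3*airybi(2^(2/3)*y/2), y)


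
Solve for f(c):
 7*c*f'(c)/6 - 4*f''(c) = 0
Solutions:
 f(c) = C1 + C2*erfi(sqrt(21)*c/12)


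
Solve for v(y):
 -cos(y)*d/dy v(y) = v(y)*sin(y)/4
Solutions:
 v(y) = C1*cos(y)^(1/4)


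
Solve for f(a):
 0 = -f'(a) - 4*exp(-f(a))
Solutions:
 f(a) = log(C1 - 4*a)


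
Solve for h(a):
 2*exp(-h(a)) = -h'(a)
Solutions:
 h(a) = log(C1 - 2*a)


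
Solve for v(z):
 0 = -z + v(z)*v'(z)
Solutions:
 v(z) = -sqrt(C1 + z^2)
 v(z) = sqrt(C1 + z^2)


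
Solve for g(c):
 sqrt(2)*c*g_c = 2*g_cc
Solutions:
 g(c) = C1 + C2*erfi(2^(1/4)*c/2)


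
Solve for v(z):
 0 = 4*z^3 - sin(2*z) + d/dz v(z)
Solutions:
 v(z) = C1 - z^4 - cos(2*z)/2


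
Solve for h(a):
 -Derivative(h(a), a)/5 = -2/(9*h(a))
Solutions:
 h(a) = -sqrt(C1 + 20*a)/3
 h(a) = sqrt(C1 + 20*a)/3


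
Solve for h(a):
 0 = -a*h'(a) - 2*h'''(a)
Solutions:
 h(a) = C1 + Integral(C2*airyai(-2^(2/3)*a/2) + C3*airybi(-2^(2/3)*a/2), a)


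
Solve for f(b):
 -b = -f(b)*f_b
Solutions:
 f(b) = -sqrt(C1 + b^2)
 f(b) = sqrt(C1 + b^2)


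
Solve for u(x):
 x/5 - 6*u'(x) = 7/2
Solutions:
 u(x) = C1 + x^2/60 - 7*x/12


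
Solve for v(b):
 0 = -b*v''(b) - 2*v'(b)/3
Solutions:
 v(b) = C1 + C2*b^(1/3)


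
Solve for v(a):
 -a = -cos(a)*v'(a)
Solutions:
 v(a) = C1 + Integral(a/cos(a), a)


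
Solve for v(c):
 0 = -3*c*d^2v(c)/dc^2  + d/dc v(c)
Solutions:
 v(c) = C1 + C2*c^(4/3)


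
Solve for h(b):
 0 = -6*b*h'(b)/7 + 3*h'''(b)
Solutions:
 h(b) = C1 + Integral(C2*airyai(2^(1/3)*7^(2/3)*b/7) + C3*airybi(2^(1/3)*7^(2/3)*b/7), b)


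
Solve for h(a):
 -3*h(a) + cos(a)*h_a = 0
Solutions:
 h(a) = C1*(sin(a) + 1)^(3/2)/(sin(a) - 1)^(3/2)


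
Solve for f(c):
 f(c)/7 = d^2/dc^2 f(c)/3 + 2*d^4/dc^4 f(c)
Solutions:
 f(c) = C1*exp(-sqrt(21)*c*sqrt(-7 + sqrt(553))/42) + C2*exp(sqrt(21)*c*sqrt(-7 + sqrt(553))/42) + C3*sin(sqrt(21)*c*sqrt(7 + sqrt(553))/42) + C4*cos(sqrt(21)*c*sqrt(7 + sqrt(553))/42)


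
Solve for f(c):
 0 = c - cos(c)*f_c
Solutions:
 f(c) = C1 + Integral(c/cos(c), c)


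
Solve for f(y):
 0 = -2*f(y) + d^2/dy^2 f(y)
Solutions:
 f(y) = C1*exp(-sqrt(2)*y) + C2*exp(sqrt(2)*y)


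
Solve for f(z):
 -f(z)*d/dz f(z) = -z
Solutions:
 f(z) = -sqrt(C1 + z^2)
 f(z) = sqrt(C1 + z^2)


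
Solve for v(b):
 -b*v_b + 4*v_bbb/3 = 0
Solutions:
 v(b) = C1 + Integral(C2*airyai(6^(1/3)*b/2) + C3*airybi(6^(1/3)*b/2), b)


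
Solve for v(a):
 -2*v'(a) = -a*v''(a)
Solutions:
 v(a) = C1 + C2*a^3


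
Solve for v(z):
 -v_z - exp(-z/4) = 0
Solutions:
 v(z) = C1 + 4*exp(-z/4)


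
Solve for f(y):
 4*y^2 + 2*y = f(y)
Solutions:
 f(y) = 2*y*(2*y + 1)


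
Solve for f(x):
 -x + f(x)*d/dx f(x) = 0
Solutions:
 f(x) = -sqrt(C1 + x^2)
 f(x) = sqrt(C1 + x^2)


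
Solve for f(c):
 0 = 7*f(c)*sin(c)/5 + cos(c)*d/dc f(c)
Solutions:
 f(c) = C1*cos(c)^(7/5)


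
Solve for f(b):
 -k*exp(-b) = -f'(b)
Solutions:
 f(b) = C1 - k*exp(-b)


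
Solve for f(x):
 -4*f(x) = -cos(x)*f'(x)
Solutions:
 f(x) = C1*(sin(x)^2 + 2*sin(x) + 1)/(sin(x)^2 - 2*sin(x) + 1)


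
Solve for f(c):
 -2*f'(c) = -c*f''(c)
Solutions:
 f(c) = C1 + C2*c^3


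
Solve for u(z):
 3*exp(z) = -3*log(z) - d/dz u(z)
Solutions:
 u(z) = C1 - 3*z*log(z) + 3*z - 3*exp(z)


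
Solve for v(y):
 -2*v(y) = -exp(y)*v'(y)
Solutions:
 v(y) = C1*exp(-2*exp(-y))


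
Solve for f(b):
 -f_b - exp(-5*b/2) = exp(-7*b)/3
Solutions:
 f(b) = C1 + exp(-7*b)/21 + 2*exp(-5*b/2)/5


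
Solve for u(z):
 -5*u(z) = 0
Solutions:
 u(z) = 0


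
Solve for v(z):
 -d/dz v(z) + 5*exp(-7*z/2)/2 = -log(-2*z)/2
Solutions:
 v(z) = C1 + z*log(-z)/2 + z*(-1 + log(2))/2 - 5*exp(-7*z/2)/7


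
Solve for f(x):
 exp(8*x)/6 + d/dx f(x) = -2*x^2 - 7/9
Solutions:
 f(x) = C1 - 2*x^3/3 - 7*x/9 - exp(8*x)/48


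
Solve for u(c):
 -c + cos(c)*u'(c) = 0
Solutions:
 u(c) = C1 + Integral(c/cos(c), c)


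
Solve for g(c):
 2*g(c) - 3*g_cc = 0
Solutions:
 g(c) = C1*exp(-sqrt(6)*c/3) + C2*exp(sqrt(6)*c/3)


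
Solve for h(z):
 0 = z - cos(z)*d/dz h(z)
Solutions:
 h(z) = C1 + Integral(z/cos(z), z)


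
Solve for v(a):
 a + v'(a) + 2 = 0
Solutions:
 v(a) = C1 - a^2/2 - 2*a


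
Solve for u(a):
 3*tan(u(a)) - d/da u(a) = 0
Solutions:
 u(a) = pi - asin(C1*exp(3*a))
 u(a) = asin(C1*exp(3*a))


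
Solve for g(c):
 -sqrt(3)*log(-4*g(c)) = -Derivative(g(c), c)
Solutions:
 -sqrt(3)*Integral(1/(log(-_y) + 2*log(2)), (_y, g(c)))/3 = C1 - c


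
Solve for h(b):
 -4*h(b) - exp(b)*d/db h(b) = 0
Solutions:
 h(b) = C1*exp(4*exp(-b))


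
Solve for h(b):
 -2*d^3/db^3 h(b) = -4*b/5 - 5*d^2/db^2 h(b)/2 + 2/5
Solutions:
 h(b) = C1 + C2*b + C3*exp(5*b/4) - 4*b^3/75 - 6*b^2/125


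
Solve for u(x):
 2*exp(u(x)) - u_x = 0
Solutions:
 u(x) = log(-1/(C1 + 2*x))


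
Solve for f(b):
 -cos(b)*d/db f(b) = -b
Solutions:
 f(b) = C1 + Integral(b/cos(b), b)


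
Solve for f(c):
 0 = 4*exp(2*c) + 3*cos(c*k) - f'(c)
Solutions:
 f(c) = C1 + 2*exp(2*c) + 3*sin(c*k)/k


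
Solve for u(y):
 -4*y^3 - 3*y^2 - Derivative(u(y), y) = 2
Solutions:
 u(y) = C1 - y^4 - y^3 - 2*y


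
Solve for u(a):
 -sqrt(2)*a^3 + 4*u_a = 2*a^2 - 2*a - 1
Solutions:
 u(a) = C1 + sqrt(2)*a^4/16 + a^3/6 - a^2/4 - a/4


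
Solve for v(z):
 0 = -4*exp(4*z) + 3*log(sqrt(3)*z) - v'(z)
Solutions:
 v(z) = C1 + 3*z*log(z) + z*(-3 + 3*log(3)/2) - exp(4*z)


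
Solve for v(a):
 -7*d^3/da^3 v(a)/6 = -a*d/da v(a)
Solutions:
 v(a) = C1 + Integral(C2*airyai(6^(1/3)*7^(2/3)*a/7) + C3*airybi(6^(1/3)*7^(2/3)*a/7), a)


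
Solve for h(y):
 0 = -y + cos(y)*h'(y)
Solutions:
 h(y) = C1 + Integral(y/cos(y), y)


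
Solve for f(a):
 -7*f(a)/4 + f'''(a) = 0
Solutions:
 f(a) = C3*exp(14^(1/3)*a/2) + (C1*sin(14^(1/3)*sqrt(3)*a/4) + C2*cos(14^(1/3)*sqrt(3)*a/4))*exp(-14^(1/3)*a/4)


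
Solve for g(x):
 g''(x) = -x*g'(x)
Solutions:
 g(x) = C1 + C2*erf(sqrt(2)*x/2)


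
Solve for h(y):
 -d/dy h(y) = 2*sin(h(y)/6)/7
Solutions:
 2*y/7 + 3*log(cos(h(y)/6) - 1) - 3*log(cos(h(y)/6) + 1) = C1


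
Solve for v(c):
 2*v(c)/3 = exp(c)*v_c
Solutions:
 v(c) = C1*exp(-2*exp(-c)/3)


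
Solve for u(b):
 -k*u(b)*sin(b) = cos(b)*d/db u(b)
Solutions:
 u(b) = C1*exp(k*log(cos(b)))


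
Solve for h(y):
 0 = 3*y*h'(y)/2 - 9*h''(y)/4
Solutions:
 h(y) = C1 + C2*erfi(sqrt(3)*y/3)


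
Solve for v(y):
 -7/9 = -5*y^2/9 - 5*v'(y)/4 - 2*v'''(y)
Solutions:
 v(y) = C1 + C2*sin(sqrt(10)*y/4) + C3*cos(sqrt(10)*y/4) - 4*y^3/27 + 92*y/45


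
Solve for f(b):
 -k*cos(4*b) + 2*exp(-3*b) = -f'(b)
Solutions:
 f(b) = C1 + k*sin(4*b)/4 + 2*exp(-3*b)/3


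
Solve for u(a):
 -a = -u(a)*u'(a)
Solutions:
 u(a) = -sqrt(C1 + a^2)
 u(a) = sqrt(C1 + a^2)


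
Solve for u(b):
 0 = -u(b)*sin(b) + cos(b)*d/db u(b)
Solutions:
 u(b) = C1/cos(b)


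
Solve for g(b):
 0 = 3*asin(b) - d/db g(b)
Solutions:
 g(b) = C1 + 3*b*asin(b) + 3*sqrt(1 - b^2)


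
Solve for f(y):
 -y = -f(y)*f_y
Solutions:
 f(y) = -sqrt(C1 + y^2)
 f(y) = sqrt(C1 + y^2)


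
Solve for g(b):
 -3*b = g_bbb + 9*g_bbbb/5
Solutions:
 g(b) = C1 + C2*b + C3*b^2 + C4*exp(-5*b/9) - b^4/8 + 9*b^3/10


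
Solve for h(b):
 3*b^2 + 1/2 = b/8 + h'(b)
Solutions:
 h(b) = C1 + b^3 - b^2/16 + b/2


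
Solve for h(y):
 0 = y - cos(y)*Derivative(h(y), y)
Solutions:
 h(y) = C1 + Integral(y/cos(y), y)


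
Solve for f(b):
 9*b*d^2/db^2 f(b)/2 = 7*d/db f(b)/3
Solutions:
 f(b) = C1 + C2*b^(41/27)


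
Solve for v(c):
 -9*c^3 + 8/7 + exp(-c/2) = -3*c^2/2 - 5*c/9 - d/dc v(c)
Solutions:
 v(c) = C1 + 9*c^4/4 - c^3/2 - 5*c^2/18 - 8*c/7 + 2*exp(-c/2)


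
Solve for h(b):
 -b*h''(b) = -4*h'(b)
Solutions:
 h(b) = C1 + C2*b^5


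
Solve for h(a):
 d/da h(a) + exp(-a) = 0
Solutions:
 h(a) = C1 + exp(-a)


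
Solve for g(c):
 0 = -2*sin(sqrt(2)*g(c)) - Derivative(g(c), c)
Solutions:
 g(c) = sqrt(2)*(pi - acos((-exp(2*sqrt(2)*C1) - exp(4*sqrt(2)*c))/(exp(2*sqrt(2)*C1) - exp(4*sqrt(2)*c)))/2)
 g(c) = sqrt(2)*acos((-exp(2*sqrt(2)*C1) - exp(4*sqrt(2)*c))/(exp(2*sqrt(2)*C1) - exp(4*sqrt(2)*c)))/2


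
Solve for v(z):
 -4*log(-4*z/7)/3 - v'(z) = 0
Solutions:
 v(z) = C1 - 4*z*log(-z)/3 + 4*z*(-2*log(2) + 1 + log(7))/3


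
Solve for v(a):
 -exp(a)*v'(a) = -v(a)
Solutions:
 v(a) = C1*exp(-exp(-a))


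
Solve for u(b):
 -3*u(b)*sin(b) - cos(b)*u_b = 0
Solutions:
 u(b) = C1*cos(b)^3


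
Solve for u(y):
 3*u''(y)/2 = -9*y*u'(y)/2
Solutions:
 u(y) = C1 + C2*erf(sqrt(6)*y/2)


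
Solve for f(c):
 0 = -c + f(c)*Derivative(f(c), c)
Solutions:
 f(c) = -sqrt(C1 + c^2)
 f(c) = sqrt(C1 + c^2)


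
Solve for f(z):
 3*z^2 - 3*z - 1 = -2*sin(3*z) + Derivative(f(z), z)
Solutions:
 f(z) = C1 + z^3 - 3*z^2/2 - z - 2*cos(3*z)/3


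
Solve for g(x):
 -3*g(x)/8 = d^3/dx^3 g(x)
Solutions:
 g(x) = C3*exp(-3^(1/3)*x/2) + (C1*sin(3^(5/6)*x/4) + C2*cos(3^(5/6)*x/4))*exp(3^(1/3)*x/4)


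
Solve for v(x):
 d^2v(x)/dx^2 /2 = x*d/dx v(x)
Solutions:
 v(x) = C1 + C2*erfi(x)


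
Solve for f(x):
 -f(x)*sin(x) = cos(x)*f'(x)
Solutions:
 f(x) = C1*cos(x)


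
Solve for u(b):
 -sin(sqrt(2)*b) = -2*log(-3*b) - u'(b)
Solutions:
 u(b) = C1 - 2*b*log(-b) - 2*b*log(3) + 2*b - sqrt(2)*cos(sqrt(2)*b)/2


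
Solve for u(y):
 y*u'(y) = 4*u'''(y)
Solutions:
 u(y) = C1 + Integral(C2*airyai(2^(1/3)*y/2) + C3*airybi(2^(1/3)*y/2), y)


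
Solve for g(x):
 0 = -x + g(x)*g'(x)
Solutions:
 g(x) = -sqrt(C1 + x^2)
 g(x) = sqrt(C1 + x^2)


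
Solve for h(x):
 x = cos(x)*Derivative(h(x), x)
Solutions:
 h(x) = C1 + Integral(x/cos(x), x)


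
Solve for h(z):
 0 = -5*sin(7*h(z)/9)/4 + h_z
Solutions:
 -5*z/4 + 9*log(cos(7*h(z)/9) - 1)/14 - 9*log(cos(7*h(z)/9) + 1)/14 = C1


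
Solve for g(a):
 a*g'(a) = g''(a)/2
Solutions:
 g(a) = C1 + C2*erfi(a)
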